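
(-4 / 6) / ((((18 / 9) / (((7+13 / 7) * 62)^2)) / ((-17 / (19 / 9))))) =753593136 / 931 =809444.83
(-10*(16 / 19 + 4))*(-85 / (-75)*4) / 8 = -1564 / 57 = -27.44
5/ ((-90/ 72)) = -4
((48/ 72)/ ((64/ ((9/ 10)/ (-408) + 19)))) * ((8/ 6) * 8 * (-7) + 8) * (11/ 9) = -16.12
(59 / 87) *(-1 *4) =-236 / 87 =-2.71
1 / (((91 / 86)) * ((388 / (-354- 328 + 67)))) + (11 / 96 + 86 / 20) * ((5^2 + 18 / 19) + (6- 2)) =10522221797 / 80502240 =130.71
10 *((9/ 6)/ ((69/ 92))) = 20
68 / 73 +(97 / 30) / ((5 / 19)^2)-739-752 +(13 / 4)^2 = -627573697 / 438000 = -1432.82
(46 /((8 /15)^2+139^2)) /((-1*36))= -575 /8694578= -0.00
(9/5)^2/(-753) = -27/6275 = -0.00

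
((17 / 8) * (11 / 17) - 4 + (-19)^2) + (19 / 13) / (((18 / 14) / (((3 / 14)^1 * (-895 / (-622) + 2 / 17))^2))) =14590525504925 / 40698649264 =358.50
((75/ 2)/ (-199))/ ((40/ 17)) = -255/ 3184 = -0.08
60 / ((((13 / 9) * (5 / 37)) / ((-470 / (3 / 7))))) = -4382280 / 13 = -337098.46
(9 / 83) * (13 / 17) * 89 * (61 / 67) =635193 / 94537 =6.72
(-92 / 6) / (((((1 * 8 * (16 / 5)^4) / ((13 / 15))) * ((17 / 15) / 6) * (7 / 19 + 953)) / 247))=-877004375 / 40362049536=-0.02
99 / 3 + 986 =1019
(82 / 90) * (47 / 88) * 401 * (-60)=-772727 / 66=-11707.98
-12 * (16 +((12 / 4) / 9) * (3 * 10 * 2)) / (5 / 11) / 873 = -528 / 485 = -1.09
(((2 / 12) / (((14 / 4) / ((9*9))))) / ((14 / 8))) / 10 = 54 / 245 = 0.22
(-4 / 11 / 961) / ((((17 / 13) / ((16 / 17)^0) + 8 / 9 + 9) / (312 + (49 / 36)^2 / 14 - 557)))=8251061 / 997056720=0.01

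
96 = 96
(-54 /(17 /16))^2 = 746496 /289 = 2583.03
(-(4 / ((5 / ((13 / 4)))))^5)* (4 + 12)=-5940688 / 3125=-1901.02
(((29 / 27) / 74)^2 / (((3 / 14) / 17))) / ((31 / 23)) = 2301817 / 185628186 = 0.01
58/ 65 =0.89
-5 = -5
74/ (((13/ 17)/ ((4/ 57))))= 5032/ 741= 6.79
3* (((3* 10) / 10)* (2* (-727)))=-13086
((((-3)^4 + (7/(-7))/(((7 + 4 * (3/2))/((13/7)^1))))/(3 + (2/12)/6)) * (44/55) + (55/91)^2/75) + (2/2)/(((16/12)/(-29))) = -20636281/54157740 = -0.38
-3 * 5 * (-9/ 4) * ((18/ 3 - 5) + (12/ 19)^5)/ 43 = 367865685/ 425889028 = 0.86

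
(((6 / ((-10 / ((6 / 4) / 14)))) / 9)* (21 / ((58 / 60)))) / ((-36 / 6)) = 3 / 116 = 0.03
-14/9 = -1.56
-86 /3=-28.67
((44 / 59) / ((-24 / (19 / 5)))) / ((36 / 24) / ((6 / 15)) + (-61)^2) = -418 / 13185615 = -0.00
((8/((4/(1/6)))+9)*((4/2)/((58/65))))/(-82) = -910/3567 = -0.26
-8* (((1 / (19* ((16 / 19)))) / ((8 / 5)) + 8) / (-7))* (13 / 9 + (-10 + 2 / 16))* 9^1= -89229 / 128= -697.10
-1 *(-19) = 19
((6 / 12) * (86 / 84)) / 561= 43 / 47124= 0.00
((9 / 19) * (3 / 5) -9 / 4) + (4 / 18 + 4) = 7717 / 3420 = 2.26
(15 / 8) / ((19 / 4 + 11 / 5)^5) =6000000 / 51888844699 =0.00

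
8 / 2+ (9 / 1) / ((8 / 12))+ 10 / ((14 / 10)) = 345 / 14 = 24.64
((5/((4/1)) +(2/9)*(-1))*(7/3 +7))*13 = 3367/27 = 124.70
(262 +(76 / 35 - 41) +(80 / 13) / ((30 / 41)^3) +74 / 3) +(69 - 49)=17416849 / 61425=283.55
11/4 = 2.75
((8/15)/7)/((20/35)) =2/15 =0.13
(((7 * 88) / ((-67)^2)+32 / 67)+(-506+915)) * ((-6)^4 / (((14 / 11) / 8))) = 104853507264 / 31423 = 3336839.49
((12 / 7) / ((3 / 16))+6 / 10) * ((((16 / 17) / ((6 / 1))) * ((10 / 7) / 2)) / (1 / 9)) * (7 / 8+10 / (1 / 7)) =82863 / 119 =696.33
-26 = -26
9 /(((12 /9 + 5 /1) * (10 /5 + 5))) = 27 /133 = 0.20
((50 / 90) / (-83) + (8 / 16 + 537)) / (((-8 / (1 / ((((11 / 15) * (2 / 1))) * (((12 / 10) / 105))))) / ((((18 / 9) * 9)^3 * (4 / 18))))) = -18971229375 / 3652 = -5194750.65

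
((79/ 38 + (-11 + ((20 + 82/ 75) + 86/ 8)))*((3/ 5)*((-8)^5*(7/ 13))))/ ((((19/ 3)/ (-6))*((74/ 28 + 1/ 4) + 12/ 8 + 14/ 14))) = 42629.84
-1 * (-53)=53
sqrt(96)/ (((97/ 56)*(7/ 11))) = 8.89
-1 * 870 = -870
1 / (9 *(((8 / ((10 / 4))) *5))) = 1 / 144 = 0.01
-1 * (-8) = 8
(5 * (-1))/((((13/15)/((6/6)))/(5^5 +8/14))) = -126225/7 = -18032.14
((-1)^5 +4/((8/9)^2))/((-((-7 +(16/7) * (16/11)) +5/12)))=15015/12044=1.25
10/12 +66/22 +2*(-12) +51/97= -11431/582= -19.64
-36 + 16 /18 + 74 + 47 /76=27023 /684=39.51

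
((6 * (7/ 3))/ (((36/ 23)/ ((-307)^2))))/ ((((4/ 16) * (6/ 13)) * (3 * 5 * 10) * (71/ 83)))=16372842031/ 287550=56939.11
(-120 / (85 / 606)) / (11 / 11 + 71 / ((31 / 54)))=-450864 / 65705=-6.86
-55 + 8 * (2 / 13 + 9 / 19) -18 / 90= -61972 / 1235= -50.18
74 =74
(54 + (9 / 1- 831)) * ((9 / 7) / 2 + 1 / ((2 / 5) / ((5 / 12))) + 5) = -35936 / 7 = -5133.71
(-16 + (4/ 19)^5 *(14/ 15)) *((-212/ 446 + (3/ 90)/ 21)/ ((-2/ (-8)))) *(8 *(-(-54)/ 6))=33306491716352/ 15257331075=2182.98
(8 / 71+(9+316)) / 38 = 23083 / 2698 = 8.56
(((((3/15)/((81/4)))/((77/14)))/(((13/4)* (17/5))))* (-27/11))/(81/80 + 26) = -2560/173361903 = -0.00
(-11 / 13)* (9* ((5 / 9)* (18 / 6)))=-165 / 13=-12.69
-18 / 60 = -0.30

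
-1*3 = -3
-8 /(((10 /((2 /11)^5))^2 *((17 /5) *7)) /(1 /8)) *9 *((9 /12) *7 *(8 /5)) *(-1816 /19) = 25104384 /209444703653075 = 0.00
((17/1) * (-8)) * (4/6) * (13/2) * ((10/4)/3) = -4420/9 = -491.11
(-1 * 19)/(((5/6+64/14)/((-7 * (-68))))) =-379848/227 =-1673.34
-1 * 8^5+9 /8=-262135 /8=-32766.88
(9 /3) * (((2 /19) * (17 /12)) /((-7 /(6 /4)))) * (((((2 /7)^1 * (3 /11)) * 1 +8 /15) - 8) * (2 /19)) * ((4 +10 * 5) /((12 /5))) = 652851 /389158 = 1.68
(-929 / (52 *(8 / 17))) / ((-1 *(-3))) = -15793 / 1248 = -12.65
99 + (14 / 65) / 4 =12877 / 130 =99.05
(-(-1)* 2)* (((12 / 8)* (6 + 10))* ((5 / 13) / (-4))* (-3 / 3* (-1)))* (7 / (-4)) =105 / 13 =8.08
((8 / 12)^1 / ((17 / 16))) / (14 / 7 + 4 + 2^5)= 16 / 969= 0.02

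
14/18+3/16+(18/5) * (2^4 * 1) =42167/720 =58.57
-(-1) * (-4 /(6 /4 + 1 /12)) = -48 /19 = -2.53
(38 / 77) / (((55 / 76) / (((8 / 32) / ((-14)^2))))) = 361 / 415030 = 0.00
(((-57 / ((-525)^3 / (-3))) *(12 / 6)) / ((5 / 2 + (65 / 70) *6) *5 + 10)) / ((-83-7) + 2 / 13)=247 / 472834687500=0.00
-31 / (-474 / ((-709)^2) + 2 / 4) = -31166222 / 501733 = -62.12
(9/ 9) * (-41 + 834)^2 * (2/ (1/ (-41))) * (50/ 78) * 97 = -9618971050/ 3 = -3206323683.33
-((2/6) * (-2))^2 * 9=-4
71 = 71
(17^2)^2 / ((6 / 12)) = 167042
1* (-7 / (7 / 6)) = -6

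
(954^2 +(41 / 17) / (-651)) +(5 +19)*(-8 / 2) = 10071191299 / 11067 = 910020.00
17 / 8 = 2.12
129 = 129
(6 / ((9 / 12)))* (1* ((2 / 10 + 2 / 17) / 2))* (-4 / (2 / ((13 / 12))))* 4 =-936 / 85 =-11.01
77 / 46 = 1.67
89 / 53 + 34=1891 / 53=35.68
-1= -1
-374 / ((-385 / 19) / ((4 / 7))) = 2584 / 245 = 10.55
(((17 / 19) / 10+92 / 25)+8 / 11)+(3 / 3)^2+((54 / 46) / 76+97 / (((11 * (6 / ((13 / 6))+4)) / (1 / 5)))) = 5.77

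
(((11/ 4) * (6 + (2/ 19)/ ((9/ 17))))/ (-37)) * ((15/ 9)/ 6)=-14575/ 113886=-0.13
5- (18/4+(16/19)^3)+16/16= 12385/13718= 0.90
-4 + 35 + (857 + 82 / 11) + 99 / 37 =365539 / 407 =898.13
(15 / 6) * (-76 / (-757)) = 190 / 757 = 0.25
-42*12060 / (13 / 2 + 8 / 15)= -72017.06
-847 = -847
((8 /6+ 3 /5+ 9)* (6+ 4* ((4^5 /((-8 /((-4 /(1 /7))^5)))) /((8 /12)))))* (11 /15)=105975479931.20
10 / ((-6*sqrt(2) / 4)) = -10*sqrt(2) / 3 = -4.71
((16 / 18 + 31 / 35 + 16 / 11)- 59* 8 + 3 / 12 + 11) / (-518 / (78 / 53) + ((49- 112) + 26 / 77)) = 1.10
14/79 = 0.18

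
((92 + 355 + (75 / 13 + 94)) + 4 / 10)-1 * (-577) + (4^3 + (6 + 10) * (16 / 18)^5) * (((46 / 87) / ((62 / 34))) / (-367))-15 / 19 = 81083194202430994 / 72181601821485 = 1123.32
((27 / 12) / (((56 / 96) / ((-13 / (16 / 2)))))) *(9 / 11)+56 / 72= -24119 / 5544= -4.35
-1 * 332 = -332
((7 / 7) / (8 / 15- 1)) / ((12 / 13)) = -65 / 28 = -2.32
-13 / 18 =-0.72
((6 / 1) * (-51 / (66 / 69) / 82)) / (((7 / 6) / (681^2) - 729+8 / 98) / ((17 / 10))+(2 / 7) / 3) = 4078305422541 / 448126383393854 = 0.01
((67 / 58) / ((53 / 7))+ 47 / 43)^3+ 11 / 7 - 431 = -6911098500172046533 / 16166462389927976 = -427.50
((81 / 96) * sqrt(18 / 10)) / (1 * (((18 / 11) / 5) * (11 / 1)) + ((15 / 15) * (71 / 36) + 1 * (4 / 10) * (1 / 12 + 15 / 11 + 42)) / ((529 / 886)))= 4242051 * sqrt(5) / 301742416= 0.03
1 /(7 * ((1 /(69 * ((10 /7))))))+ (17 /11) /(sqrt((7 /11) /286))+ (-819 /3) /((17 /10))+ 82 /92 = -5579687 /38318+ 17 * sqrt(182) /7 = -112.85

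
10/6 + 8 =29/3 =9.67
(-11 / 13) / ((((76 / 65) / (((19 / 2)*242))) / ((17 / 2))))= -113135 / 8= -14141.88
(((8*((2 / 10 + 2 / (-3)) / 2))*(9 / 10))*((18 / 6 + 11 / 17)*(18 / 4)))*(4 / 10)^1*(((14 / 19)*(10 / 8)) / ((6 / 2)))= -3.39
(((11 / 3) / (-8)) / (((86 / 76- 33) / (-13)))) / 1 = -2717 / 14532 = -0.19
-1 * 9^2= -81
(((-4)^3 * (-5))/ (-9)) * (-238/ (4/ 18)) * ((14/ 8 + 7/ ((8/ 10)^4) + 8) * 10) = 20441225/ 2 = 10220612.50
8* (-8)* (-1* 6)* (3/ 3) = 384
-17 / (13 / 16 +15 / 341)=-92752 / 4673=-19.85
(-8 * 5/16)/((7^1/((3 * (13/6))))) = -2.32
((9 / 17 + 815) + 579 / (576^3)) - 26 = 854994717905 / 1082916864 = 789.53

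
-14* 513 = -7182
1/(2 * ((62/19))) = 19/124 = 0.15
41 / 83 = 0.49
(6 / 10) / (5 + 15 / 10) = 6 / 65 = 0.09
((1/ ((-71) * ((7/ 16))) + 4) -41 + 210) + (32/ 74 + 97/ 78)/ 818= 202944105809/ 1173291756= 172.97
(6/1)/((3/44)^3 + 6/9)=9.00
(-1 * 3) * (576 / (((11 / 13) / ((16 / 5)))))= -359424 / 55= -6534.98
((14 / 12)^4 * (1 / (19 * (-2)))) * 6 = -2401 / 8208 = -0.29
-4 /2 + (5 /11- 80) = -897 /11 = -81.55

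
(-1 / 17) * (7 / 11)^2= -0.02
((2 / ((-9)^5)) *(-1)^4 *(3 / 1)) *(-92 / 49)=184 / 964467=0.00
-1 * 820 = -820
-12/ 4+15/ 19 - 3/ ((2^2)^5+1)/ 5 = -215307/ 97375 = -2.21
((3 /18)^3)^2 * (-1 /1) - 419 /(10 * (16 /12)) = -7330829 /233280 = -31.43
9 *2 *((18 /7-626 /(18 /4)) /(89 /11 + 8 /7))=-189244 /711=-266.17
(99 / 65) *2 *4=792 / 65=12.18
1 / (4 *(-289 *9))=-1 / 10404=-0.00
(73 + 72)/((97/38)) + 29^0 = 5607/97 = 57.80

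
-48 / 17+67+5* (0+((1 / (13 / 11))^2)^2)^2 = 908182721496 / 13867422257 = 65.49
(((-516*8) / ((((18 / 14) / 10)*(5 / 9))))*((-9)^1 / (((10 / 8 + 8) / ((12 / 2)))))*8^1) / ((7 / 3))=42799104 / 37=1156732.54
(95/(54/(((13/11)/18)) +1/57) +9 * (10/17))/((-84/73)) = -4.70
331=331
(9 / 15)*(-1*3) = -9 / 5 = -1.80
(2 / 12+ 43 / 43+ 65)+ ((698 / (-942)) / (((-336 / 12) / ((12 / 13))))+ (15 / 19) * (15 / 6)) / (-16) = 1721015095 / 26059488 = 66.04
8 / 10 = 4 / 5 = 0.80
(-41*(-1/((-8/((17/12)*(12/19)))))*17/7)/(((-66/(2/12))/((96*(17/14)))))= 201433/61446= 3.28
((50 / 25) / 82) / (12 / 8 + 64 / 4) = 2 / 1435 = 0.00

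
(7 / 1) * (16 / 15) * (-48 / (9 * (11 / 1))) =-1792 / 495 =-3.62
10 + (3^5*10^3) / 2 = 121510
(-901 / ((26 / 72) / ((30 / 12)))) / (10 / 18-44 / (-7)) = -5108670 / 5603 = -911.77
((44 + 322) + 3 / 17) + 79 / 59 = 368618 / 1003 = 367.52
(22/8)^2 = 121/16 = 7.56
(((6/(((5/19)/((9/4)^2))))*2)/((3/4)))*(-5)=-1539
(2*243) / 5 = 486 / 5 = 97.20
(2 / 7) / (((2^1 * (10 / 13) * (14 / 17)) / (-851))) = -188071 / 980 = -191.91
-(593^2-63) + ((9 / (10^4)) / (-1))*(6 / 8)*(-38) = -7031719487 / 20000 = -351585.97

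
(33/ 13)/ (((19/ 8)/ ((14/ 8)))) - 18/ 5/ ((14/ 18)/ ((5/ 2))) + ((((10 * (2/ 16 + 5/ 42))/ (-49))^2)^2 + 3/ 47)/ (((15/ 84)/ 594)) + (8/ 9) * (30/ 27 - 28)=53174575051669572337/ 297494028626951520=178.74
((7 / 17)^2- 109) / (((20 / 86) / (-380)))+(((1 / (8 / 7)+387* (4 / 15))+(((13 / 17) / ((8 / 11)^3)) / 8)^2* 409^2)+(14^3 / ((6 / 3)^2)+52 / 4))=188961.35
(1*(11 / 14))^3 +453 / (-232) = -29195 / 19894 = -1.47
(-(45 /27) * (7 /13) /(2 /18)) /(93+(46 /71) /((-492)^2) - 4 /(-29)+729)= -26166513240 /2663450291983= -0.01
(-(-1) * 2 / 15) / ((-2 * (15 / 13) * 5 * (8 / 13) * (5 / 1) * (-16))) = 0.00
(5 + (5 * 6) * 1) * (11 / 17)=385 / 17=22.65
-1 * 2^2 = -4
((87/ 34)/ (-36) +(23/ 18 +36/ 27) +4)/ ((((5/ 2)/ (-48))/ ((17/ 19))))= -112.35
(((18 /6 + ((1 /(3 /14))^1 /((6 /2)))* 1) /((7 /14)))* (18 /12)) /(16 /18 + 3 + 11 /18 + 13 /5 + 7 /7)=410 /243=1.69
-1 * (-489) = 489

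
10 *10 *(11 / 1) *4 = 4400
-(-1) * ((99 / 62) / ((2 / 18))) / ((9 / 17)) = 1683 / 62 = 27.15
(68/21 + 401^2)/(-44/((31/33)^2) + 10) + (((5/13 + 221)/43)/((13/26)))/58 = -52605465285391/13040549886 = -4033.99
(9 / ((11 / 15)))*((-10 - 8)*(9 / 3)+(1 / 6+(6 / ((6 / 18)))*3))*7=315 / 22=14.32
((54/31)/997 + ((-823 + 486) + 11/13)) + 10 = -131044978/401791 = -326.15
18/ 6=3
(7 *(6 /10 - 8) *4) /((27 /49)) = -50764 /135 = -376.03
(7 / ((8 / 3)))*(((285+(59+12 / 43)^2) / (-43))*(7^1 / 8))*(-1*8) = 1623.41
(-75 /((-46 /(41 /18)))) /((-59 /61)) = -62525 /16284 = -3.84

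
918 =918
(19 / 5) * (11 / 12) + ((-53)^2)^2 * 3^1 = 1420286789 / 60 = 23671446.48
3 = 3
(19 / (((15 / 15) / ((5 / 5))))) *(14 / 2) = 133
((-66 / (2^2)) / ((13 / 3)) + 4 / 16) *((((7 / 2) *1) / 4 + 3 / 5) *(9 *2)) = -19647 / 208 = -94.46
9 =9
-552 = -552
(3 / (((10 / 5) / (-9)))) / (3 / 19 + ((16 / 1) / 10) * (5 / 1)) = -513 / 310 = -1.65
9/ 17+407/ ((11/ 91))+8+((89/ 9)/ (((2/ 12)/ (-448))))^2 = 108105310568/ 153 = 706570657.31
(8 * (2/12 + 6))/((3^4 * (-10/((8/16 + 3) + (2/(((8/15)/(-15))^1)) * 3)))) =24457/2430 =10.06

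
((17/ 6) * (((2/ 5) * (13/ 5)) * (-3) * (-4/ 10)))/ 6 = 221/ 375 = 0.59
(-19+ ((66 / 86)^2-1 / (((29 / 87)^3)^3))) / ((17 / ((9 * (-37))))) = 12130493697 / 31433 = 385915.87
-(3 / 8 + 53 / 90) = -347 / 360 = -0.96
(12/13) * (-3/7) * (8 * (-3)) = 864/91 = 9.49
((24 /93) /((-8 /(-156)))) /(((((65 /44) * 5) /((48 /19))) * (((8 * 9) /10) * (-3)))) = -704 /8835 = -0.08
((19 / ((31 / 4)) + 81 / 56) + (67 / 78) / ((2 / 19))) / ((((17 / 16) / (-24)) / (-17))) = 4630.39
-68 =-68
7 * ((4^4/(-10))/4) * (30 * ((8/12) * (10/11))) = -8960/11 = -814.55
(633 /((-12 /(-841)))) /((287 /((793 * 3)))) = 422155929 /1148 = 367731.65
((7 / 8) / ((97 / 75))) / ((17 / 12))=1575 / 3298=0.48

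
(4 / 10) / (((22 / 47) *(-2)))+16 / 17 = 961 / 1870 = 0.51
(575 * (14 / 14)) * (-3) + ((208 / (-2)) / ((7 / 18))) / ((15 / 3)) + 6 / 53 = -3298881 / 1855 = -1778.37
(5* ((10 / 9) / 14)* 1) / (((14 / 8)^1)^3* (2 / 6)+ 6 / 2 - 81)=-1600 / 307293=-0.01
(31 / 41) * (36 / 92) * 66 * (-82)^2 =3019896 / 23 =131299.83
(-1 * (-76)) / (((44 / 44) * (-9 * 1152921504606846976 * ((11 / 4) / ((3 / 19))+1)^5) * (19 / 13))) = -27 / 11414524063389119217139712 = -0.00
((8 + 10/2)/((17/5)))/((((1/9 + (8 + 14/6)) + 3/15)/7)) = 20475/8143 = 2.51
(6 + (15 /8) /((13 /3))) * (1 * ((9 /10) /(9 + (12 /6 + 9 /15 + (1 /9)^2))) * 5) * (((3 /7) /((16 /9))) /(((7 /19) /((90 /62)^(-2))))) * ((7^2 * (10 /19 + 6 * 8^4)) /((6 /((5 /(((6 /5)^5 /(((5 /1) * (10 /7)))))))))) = 3908970432109375 /1752977408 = 2229903.49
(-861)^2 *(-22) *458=-7469550396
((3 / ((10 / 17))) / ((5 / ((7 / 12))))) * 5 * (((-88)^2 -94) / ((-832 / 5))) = -455175 / 3328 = -136.77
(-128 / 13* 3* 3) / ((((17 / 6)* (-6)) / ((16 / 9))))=2048 / 221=9.27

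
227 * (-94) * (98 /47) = -44492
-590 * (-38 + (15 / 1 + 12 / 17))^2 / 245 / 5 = -16949638 / 70805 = -239.38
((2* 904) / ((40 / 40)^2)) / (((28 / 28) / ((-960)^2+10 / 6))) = 4998767440 / 3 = 1666255813.33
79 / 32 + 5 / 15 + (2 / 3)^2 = 935 / 288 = 3.25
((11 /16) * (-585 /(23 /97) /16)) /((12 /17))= -3537105 /23552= -150.18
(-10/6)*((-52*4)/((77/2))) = 2080/231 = 9.00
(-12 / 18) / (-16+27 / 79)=158 / 3711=0.04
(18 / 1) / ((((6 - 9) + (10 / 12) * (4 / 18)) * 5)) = -243 / 190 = -1.28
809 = 809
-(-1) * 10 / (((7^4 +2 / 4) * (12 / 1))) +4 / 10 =28843 / 72045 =0.40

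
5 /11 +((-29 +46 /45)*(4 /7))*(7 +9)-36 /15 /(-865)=-765309949 /2997225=-255.34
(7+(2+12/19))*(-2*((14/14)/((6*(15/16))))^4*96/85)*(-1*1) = 15990784/735834375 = 0.02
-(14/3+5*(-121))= 600.33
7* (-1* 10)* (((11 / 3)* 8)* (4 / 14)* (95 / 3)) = -167200 / 9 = -18577.78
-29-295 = -324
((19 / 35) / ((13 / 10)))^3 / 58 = 27436 / 21853559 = 0.00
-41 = -41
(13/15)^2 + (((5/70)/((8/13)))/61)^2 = 7888319881/10502150400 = 0.75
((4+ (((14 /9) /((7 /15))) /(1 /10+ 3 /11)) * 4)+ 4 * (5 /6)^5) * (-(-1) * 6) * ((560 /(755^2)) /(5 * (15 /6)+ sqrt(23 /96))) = 7387835840 /378030068739- 369391792 * sqrt(138) /5670451031085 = 0.02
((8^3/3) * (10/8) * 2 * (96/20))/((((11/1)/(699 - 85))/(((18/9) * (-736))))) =-1850998784/11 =-168272616.73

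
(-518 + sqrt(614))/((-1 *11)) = 518/11 - sqrt(614)/11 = 44.84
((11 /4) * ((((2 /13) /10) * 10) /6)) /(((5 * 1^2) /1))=11 /780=0.01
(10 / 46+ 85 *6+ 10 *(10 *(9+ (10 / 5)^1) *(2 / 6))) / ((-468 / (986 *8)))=-119315860 / 8073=-14779.62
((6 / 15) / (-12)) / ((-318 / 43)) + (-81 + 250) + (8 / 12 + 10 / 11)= 17900693 / 104940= 170.58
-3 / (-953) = 3 / 953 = 0.00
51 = 51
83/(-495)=-83/495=-0.17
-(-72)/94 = 36/47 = 0.77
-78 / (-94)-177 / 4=-8163 / 188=-43.42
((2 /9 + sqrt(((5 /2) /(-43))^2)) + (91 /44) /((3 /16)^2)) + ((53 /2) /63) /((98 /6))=86345150 /1460151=59.13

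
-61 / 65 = -0.94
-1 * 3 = -3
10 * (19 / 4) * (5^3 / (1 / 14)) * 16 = 1330000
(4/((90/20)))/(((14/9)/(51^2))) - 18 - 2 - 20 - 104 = 9396/7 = 1342.29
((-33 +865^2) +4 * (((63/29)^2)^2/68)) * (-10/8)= -44980547570725/48095108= -935241.64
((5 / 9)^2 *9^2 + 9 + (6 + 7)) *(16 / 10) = 376 / 5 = 75.20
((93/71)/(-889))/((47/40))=-3720/2966593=-0.00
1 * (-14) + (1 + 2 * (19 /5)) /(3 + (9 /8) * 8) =-13.28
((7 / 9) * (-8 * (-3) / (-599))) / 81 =-56 / 145557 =-0.00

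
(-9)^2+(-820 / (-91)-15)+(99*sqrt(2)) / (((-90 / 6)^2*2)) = 11*sqrt(2) / 50+6826 / 91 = 75.32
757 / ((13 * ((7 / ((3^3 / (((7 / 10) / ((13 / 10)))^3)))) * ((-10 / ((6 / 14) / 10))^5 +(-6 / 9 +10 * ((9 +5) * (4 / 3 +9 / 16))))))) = -258267204 / 124164944567856451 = -0.00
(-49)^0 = 1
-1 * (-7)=7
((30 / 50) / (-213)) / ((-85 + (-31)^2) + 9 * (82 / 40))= -4 / 1270119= -0.00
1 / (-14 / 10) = -5 / 7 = -0.71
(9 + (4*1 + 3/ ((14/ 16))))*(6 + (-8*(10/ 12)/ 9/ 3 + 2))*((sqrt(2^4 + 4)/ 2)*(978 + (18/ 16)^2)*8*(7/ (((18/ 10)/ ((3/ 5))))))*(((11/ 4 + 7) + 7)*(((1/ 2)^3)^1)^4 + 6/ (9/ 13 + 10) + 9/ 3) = 3062529528087965*sqrt(5)/ 368934912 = 18561605.27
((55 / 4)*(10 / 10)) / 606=55 / 2424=0.02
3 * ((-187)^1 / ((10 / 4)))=-1122 / 5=-224.40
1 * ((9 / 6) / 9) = 1 / 6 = 0.17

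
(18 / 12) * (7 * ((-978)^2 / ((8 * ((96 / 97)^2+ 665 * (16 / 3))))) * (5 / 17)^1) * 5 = 520.39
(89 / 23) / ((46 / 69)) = 267 / 46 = 5.80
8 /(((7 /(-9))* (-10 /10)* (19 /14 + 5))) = 144 /89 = 1.62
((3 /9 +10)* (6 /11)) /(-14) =-31 /77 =-0.40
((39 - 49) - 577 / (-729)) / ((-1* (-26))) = -6713 / 18954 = -0.35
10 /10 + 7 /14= 3 /2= 1.50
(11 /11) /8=1 /8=0.12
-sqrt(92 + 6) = -7 * sqrt(2) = -9.90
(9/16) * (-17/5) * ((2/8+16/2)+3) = -1377/64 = -21.52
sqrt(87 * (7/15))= sqrt(1015)/5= 6.37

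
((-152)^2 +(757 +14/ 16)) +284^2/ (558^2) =14859619007/ 622728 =23862.13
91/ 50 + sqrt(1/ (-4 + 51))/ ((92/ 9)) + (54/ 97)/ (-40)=9 * sqrt(47)/ 4324 + 17519/ 9700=1.82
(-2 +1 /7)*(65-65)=0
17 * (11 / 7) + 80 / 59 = 11593 / 413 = 28.07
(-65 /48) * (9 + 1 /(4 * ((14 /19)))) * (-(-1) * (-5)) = 169975 /2688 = 63.23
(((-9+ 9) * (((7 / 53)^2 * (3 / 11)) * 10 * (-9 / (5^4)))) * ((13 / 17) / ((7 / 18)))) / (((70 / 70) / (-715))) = 0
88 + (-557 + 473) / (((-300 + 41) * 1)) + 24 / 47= 154484 / 1739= 88.83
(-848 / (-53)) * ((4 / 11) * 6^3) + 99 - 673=7510 / 11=682.73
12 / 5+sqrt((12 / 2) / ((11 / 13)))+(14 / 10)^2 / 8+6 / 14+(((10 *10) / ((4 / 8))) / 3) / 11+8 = sqrt(858) / 11+791599 / 46200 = 19.80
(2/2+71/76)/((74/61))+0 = 8967/5624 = 1.59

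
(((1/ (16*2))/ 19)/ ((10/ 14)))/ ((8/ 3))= 21/ 24320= 0.00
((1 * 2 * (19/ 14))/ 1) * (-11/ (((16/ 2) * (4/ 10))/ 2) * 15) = -15675/ 56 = -279.91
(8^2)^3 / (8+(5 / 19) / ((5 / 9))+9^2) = 2929.84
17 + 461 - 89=389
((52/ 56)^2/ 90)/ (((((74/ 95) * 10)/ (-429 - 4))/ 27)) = -4171089/ 290080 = -14.38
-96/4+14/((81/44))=-16.40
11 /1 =11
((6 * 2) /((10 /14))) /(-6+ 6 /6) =-84 /25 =-3.36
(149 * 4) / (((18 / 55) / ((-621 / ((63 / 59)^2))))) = -1312232570 / 1323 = -991861.35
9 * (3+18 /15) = 189 /5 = 37.80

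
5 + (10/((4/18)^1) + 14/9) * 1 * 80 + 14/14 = 33574/9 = 3730.44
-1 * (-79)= 79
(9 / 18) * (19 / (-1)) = -19 / 2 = -9.50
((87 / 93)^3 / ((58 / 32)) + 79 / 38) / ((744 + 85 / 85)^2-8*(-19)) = 0.00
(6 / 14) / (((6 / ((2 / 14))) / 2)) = 1 / 49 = 0.02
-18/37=-0.49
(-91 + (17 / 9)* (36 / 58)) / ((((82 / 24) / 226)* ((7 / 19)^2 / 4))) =-10201513440 / 58261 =-175100.21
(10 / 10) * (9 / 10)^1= 9 / 10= 0.90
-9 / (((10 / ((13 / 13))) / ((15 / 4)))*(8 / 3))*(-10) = 405 / 32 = 12.66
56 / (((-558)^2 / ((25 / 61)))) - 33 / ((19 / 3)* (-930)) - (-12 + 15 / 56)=296508598919 / 25260961320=11.74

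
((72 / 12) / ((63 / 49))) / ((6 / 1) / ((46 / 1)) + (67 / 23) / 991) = 159551 / 4560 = 34.99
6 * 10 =60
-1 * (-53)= 53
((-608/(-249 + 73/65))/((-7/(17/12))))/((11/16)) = -0.72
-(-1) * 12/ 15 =4/ 5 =0.80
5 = 5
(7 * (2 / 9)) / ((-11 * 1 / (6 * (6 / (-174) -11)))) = 8960 / 957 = 9.36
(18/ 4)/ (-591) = -3/ 394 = -0.01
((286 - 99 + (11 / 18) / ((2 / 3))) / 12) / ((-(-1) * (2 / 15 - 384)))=-11275 / 276384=-0.04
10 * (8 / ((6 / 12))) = 160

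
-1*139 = -139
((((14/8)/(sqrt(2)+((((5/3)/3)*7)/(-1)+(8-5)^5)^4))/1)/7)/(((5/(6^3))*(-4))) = -949823430269119488/1149947847432734393169071035+1162261467*sqrt(2)/4599791389730937572676284140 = -0.00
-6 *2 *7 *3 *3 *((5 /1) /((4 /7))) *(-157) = 1038555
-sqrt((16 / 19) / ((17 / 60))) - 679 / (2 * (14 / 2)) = -97 / 2 - 8 * sqrt(4845) / 323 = -50.22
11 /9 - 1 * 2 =-7 /9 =-0.78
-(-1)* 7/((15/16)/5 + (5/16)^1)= 14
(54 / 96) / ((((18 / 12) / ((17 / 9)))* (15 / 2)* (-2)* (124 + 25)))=-17 / 53640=-0.00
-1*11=-11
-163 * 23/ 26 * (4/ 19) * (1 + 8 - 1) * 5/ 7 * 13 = -299920/ 133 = -2255.04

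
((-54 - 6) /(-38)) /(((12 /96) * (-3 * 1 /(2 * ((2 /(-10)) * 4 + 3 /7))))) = 416 /133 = 3.13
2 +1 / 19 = 2.05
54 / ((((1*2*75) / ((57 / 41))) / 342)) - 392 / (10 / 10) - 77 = -305279 / 1025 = -297.83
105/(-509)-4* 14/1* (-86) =2451239/509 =4815.79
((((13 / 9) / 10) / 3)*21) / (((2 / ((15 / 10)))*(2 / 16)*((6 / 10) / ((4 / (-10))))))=-182 / 45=-4.04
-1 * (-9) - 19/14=107/14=7.64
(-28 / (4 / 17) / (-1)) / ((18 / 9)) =119 / 2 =59.50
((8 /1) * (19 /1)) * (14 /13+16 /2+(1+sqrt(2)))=152 * sqrt(2)+19912 /13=1746.65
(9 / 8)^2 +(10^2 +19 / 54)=175595 / 1728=101.62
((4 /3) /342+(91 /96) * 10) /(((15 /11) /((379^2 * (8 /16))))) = 122986429687 /246240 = 499457.56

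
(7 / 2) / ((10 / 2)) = 7 / 10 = 0.70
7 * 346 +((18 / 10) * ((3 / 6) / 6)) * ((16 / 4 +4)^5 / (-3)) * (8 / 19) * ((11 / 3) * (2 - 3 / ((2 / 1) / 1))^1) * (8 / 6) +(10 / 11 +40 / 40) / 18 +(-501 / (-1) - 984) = 4755161 / 18810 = 252.80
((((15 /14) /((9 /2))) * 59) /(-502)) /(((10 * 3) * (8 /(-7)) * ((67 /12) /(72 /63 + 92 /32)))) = 4425 /7534016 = 0.00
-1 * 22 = -22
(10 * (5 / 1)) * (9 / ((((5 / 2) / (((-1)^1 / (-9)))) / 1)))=20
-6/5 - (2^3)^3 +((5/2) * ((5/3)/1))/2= -30667/60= -511.12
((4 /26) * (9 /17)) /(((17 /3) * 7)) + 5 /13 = 10169 /26299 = 0.39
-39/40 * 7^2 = -1911/40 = -47.78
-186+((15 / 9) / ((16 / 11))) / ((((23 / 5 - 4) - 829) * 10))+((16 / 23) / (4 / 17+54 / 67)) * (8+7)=-954386738113 / 5423302848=-175.98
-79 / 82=-0.96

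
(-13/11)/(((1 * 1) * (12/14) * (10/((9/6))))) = -91/440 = -0.21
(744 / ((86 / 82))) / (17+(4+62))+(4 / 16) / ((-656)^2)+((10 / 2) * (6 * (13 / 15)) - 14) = 126229601777 / 6143476736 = 20.55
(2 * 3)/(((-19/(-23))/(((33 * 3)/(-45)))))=-1518/95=-15.98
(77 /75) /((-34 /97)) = -7469 /2550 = -2.93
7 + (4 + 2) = 13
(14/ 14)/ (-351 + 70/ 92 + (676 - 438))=-0.01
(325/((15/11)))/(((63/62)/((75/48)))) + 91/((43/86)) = 829309/1512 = 548.48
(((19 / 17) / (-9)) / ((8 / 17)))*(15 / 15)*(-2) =19 / 36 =0.53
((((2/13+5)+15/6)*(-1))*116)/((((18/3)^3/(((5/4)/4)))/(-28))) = 201985/5616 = 35.97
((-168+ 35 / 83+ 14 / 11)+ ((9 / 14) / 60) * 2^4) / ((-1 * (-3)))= -5308817 / 95865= -55.38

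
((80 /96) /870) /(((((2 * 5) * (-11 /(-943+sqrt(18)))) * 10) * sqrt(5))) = sqrt(5) * (943 -3 * sqrt(2)) /5742000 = 0.00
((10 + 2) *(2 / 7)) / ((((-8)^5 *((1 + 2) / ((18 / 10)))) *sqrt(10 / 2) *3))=-3 *sqrt(5) / 716800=-0.00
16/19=0.84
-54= -54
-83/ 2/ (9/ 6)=-83/ 3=-27.67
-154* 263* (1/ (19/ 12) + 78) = -60509988/ 19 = -3184736.21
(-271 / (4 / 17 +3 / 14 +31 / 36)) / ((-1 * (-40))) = -290241 / 56150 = -5.17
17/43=0.40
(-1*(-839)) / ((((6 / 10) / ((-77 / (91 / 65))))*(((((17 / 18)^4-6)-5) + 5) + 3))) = 733957200 / 21037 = 34888.87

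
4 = 4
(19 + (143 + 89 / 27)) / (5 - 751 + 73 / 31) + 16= 9820543 / 622431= 15.78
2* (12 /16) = 3 /2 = 1.50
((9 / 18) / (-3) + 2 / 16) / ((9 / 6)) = -1 / 36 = -0.03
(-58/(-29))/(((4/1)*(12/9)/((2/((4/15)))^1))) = 45/16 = 2.81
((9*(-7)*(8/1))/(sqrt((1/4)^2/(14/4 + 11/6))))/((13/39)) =-8064*sqrt(3) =-13967.26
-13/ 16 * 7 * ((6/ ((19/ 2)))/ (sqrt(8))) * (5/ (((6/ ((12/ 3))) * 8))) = -455 * sqrt(2)/ 1216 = -0.53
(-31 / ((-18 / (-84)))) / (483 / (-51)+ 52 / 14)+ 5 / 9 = 158363 / 6165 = 25.69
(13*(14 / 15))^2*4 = 588.87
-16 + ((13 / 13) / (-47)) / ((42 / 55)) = -31639 / 1974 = -16.03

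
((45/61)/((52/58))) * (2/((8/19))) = 24795/6344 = 3.91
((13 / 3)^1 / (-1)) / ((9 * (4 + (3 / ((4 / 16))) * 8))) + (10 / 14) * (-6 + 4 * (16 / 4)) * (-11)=-1485091 / 18900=-78.58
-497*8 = -3976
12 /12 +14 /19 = 33 /19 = 1.74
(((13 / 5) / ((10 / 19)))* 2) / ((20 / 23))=5681 / 500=11.36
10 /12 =5 /6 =0.83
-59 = -59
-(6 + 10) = -16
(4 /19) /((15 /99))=132 /95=1.39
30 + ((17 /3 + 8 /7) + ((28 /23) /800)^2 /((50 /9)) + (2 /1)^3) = 995578009261 /22218000000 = 44.81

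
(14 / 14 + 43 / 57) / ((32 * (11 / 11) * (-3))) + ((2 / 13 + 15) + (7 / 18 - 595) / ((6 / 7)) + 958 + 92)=19816139 / 53352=371.42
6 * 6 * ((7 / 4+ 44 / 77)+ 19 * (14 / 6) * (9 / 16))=27477 / 28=981.32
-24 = -24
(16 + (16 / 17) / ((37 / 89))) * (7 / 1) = 80416 / 629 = 127.85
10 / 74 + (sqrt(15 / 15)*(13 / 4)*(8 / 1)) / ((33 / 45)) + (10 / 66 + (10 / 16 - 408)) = -3630119 / 9768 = -371.63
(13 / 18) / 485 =13 / 8730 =0.00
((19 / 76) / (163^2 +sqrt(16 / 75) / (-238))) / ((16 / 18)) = 5355 * sqrt(3) / 11995699737025136 +253964436075 / 23991399474050272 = 0.00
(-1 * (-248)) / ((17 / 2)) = 496 / 17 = 29.18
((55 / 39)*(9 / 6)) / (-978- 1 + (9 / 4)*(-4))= -55 / 25688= -0.00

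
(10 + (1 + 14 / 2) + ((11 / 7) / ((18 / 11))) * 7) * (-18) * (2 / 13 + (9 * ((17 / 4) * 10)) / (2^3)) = -21345.02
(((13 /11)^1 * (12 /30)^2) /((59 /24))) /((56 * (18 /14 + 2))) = 156 /373175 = 0.00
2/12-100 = -599/6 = -99.83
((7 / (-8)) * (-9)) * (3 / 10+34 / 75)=2373 / 400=5.93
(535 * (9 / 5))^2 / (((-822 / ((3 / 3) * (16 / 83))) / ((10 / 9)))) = -2747760 / 11371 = -241.65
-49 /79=-0.62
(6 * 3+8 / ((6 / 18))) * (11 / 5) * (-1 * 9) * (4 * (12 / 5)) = -199584 / 25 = -7983.36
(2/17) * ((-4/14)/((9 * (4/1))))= -1/1071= -0.00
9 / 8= 1.12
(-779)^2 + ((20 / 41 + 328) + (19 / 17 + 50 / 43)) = 18197545066 / 29971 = 607171.77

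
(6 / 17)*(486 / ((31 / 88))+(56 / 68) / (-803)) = 3502953204 / 7194077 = 486.92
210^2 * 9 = 396900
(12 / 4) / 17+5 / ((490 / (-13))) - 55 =-54.96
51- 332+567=286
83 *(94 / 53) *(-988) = -145441.06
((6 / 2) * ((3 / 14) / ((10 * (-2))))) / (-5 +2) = 3 / 280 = 0.01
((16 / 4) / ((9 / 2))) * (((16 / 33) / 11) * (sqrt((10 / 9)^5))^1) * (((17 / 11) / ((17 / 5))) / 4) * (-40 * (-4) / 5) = 0.19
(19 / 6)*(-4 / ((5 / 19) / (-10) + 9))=-1444 / 1023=-1.41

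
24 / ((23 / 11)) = 264 / 23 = 11.48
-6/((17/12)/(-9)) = 648/17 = 38.12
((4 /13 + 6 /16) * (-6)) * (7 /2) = -1491 /104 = -14.34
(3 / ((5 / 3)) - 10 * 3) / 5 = -141 / 25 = -5.64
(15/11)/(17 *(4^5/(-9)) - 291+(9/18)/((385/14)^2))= -0.00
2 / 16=1 / 8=0.12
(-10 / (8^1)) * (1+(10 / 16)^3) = -1.56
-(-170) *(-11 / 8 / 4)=-935 / 16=-58.44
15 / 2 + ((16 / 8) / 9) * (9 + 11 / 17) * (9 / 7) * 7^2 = 4847 / 34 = 142.56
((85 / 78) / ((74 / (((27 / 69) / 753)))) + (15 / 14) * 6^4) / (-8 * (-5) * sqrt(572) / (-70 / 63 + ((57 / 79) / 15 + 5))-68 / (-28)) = -22470342848836915595 / 393400186137988240172 + 47002881646294457625 * sqrt(143) / 98350046534497060043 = 5.66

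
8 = 8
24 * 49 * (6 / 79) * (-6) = -42336 / 79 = -535.90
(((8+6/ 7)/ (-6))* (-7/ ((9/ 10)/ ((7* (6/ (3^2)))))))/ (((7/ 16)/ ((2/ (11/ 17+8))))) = 337280/ 11907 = 28.33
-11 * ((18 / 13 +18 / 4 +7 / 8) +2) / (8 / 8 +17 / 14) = -70147 / 1612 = -43.52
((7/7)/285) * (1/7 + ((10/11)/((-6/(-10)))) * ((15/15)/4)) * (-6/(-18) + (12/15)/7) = 11327/13825350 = 0.00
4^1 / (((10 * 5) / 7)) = 0.56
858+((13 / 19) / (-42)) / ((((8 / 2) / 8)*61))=20882849 / 24339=858.00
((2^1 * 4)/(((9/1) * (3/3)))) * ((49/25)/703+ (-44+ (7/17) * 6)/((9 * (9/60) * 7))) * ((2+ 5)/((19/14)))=-27776175056/1379444175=-20.14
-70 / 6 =-35 / 3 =-11.67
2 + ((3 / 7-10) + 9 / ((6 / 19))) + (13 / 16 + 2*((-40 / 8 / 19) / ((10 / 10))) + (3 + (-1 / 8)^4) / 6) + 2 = 77514373 / 3268608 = 23.71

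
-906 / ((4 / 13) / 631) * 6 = -11147877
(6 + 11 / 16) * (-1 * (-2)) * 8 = 107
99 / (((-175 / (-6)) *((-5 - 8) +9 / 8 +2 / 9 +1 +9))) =-42768 / 20825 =-2.05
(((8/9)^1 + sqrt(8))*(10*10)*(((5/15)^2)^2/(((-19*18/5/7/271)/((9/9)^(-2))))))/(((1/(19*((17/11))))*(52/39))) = -4031125*sqrt(2)/2673- 16124500/24057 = -2803.02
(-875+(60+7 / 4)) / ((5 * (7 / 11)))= -35783 / 140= -255.59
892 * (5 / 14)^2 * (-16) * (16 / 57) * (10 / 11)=-14272000 / 30723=-464.54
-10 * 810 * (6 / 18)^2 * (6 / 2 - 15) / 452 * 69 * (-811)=-151089300 / 113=-1337073.45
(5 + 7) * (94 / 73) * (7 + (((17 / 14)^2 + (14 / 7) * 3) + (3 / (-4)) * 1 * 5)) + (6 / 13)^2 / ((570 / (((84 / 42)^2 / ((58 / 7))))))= 275988255048 / 1665433315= 165.72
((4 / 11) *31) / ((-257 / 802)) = -99448 / 2827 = -35.18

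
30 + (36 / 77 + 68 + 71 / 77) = 99.39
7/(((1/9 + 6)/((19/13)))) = 1197/715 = 1.67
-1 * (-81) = 81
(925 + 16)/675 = 941/675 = 1.39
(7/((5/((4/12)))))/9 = 0.05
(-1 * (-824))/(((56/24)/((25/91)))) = 61800/637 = 97.02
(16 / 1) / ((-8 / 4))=-8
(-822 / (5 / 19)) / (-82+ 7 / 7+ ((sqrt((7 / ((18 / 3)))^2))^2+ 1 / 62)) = 17429688 / 444295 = 39.23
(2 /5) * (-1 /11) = -2 /55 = -0.04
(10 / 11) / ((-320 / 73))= -73 / 352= -0.21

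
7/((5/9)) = 63/5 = 12.60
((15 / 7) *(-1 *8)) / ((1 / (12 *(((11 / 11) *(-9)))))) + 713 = 17951 / 7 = 2564.43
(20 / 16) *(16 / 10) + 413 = 415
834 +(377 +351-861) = 701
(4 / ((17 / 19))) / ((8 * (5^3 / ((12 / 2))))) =57 / 2125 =0.03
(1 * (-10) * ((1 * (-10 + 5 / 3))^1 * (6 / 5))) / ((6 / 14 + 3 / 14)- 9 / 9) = -280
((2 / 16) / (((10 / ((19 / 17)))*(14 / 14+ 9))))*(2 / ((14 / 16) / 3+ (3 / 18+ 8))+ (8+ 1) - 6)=12483 / 2760800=0.00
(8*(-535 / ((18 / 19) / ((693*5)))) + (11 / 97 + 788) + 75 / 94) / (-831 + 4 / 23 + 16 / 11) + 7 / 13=469442135550929 / 24872107754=18874.24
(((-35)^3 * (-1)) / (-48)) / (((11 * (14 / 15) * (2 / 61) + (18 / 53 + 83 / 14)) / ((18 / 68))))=-43663685625 / 1219702672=-35.80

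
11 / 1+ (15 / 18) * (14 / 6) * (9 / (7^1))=27 / 2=13.50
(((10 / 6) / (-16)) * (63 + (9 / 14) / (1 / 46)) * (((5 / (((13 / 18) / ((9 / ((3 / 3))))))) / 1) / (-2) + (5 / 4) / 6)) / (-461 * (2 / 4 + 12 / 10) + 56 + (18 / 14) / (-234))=-2172375 / 5297696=-0.41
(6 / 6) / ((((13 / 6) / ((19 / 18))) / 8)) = 152 / 39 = 3.90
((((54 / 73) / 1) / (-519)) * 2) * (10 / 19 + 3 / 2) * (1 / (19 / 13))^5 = -514612098 / 594142431149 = -0.00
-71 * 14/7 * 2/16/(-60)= 0.30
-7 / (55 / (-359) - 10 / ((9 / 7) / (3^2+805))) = 0.00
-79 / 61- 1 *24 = -1543 / 61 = -25.30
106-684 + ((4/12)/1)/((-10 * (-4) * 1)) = -577.99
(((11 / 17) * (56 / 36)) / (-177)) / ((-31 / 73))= 11242 / 839511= 0.01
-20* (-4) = 80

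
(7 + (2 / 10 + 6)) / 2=33 / 5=6.60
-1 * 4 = -4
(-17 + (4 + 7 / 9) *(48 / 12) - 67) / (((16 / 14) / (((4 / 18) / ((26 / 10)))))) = -5110 / 1053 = -4.85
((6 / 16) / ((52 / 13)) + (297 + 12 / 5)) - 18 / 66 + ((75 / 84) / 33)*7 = 143717 / 480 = 299.41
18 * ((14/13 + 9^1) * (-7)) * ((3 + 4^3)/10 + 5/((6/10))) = -1240701/65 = -19087.71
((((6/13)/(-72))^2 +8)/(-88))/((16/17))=-300883/3115008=-0.10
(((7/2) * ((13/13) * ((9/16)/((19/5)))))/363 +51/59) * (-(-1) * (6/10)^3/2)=0.09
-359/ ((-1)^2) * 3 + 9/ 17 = -1076.47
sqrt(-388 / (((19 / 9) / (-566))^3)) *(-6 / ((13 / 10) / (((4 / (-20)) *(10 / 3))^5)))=724480 *sqrt(1043138) / 14079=52556.38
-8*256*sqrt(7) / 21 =-2048*sqrt(7) / 21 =-258.02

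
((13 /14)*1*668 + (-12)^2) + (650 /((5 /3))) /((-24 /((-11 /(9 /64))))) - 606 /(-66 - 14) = 5148289 /2520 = 2042.97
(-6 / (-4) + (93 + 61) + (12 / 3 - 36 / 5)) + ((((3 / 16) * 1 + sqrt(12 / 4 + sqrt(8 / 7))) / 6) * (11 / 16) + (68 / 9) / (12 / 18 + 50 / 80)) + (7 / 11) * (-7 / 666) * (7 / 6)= 11 * sqrt(14 * sqrt(14) + 147) / 672 + 137932027637 / 872087040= 158.39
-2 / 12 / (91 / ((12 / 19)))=-2 / 1729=-0.00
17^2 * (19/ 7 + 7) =19652/ 7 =2807.43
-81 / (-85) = 81 / 85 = 0.95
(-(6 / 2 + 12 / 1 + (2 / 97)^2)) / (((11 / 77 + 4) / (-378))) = 373453794 / 272861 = 1368.66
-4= -4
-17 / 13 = -1.31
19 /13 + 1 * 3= 58 /13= 4.46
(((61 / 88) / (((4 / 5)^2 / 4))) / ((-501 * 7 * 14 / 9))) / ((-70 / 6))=2745 / 40325824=0.00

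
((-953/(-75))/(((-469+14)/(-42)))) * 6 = 11436/1625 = 7.04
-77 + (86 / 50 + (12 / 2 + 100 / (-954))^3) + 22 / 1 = 411322547644 / 2713283325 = 151.60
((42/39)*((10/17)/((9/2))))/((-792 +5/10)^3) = -2240/7890009528843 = -0.00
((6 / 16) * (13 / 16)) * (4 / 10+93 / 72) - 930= -4758961 / 5120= -929.48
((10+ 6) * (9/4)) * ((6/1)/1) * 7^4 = 518616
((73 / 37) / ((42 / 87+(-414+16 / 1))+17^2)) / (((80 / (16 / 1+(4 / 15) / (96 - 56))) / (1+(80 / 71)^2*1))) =-58153653397 / 7043627988000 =-0.01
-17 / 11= -1.55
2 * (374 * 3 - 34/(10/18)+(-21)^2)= 3003.60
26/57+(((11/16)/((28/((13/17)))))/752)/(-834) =0.46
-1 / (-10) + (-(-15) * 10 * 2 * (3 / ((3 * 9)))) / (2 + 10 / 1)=259 / 90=2.88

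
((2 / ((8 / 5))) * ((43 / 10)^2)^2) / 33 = 3418801 / 264000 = 12.95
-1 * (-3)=3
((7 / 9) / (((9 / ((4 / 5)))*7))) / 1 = 4 / 405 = 0.01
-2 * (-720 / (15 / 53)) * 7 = 35616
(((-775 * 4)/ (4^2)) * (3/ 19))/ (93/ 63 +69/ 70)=-244125/ 19646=-12.43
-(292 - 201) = -91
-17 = -17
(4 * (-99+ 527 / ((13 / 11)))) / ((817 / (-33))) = -595320 / 10621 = -56.05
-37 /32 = -1.16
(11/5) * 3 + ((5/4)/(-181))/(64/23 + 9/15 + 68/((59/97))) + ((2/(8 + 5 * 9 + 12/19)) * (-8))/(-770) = 1465085414367229/221971624565460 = 6.60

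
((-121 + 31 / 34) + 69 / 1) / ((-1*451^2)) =1737 / 6915634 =0.00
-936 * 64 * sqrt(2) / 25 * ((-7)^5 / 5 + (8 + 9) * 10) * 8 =7647105024 * sqrt(2) / 125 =86517117.10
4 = 4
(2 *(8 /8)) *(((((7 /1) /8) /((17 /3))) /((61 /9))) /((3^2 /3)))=63 /4148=0.02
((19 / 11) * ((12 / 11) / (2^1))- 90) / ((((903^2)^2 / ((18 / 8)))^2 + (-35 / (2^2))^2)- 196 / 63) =-1551744 / 1521545096227025281657550921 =-0.00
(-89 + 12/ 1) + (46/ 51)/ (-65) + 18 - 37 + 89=-23251/ 3315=-7.01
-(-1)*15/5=3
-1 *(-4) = 4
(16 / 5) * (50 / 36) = 40 / 9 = 4.44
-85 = -85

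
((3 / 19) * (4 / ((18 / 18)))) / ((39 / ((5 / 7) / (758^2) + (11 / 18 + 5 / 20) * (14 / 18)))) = 0.01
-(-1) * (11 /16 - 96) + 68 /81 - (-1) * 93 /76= -2296171 /24624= -93.25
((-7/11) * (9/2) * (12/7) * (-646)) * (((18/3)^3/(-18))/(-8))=52326/11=4756.91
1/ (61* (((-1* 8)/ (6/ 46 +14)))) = -325/ 11224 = -0.03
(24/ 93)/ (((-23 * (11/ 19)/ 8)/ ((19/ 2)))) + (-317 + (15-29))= -2607585/ 7843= -332.47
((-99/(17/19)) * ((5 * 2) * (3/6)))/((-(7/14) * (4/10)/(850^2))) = 1998562500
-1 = -1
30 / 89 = 0.34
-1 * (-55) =55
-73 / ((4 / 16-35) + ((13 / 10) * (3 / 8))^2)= 2.12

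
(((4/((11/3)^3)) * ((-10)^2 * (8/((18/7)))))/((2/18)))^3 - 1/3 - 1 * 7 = 82959541597150798/7073843073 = 11727648.00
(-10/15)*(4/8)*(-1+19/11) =-8/33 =-0.24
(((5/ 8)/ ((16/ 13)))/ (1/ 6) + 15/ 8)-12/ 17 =4587/ 1088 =4.22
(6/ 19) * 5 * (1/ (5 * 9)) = 0.04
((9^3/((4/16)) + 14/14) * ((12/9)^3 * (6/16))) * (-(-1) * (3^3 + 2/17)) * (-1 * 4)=-43031584/153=-281252.18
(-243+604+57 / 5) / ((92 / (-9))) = -8379 / 230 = -36.43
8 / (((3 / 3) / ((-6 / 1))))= -48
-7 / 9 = -0.78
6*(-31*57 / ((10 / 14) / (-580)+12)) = -8608824 / 9743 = -883.59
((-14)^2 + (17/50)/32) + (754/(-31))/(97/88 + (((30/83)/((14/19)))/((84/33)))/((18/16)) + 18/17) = 391874936755671/2111594660800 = 185.58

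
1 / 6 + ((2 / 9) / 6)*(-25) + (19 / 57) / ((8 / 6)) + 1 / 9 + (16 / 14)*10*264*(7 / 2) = 1140437 / 108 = 10559.60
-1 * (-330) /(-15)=-22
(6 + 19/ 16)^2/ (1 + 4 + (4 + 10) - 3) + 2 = 21417/ 4096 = 5.23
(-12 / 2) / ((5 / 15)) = -18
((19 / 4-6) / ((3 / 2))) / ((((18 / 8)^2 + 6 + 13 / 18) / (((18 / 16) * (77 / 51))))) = -3465 / 28849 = -0.12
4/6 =2/3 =0.67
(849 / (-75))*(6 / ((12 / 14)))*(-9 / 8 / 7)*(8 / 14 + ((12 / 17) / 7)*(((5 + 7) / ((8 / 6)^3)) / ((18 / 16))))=155367 / 11900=13.06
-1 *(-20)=20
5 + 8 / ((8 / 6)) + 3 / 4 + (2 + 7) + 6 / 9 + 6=329 / 12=27.42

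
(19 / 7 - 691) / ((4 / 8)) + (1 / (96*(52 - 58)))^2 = -3196993529 / 2322432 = -1376.57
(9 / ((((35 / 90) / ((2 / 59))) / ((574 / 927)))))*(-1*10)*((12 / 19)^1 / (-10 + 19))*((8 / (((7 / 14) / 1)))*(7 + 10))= -10705920 / 115463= -92.72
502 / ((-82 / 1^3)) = -251 / 41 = -6.12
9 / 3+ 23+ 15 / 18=161 / 6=26.83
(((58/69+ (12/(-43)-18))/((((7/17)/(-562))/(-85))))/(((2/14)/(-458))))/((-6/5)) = -48110079407000/8901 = -5405019594.09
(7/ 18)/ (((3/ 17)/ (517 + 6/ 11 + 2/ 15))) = 10164623/ 8910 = 1140.81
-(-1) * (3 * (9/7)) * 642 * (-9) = -156006/7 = -22286.57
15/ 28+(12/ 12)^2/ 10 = 89/ 140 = 0.64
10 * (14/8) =35/2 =17.50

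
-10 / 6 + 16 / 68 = -73 / 51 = -1.43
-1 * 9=-9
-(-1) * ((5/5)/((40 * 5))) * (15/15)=1/200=0.00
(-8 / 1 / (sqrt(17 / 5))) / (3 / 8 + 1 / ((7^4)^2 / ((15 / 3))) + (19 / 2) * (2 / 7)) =-368947264 * sqrt(85) / 2422040643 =-1.40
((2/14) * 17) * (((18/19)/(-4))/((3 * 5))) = -51/1330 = -0.04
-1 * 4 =-4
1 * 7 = 7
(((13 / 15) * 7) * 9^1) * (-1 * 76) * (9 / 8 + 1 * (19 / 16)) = -191919 / 20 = -9595.95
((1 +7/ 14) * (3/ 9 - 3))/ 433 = -4/ 433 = -0.01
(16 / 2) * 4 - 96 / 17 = 448 / 17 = 26.35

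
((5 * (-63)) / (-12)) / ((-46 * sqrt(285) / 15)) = -105 * sqrt(285) / 3496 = -0.51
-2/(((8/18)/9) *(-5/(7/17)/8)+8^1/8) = -2268/1049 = -2.16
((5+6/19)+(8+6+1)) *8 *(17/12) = 13124/57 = 230.25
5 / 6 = 0.83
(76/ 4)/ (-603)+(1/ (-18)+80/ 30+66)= 27569/ 402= 68.58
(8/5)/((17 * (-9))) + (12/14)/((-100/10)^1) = -103/1071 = -0.10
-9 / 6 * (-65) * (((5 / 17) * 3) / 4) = 2925 / 136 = 21.51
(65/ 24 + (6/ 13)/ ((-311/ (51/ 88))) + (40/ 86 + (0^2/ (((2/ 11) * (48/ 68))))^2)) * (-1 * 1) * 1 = -145609601/ 45896136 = -3.17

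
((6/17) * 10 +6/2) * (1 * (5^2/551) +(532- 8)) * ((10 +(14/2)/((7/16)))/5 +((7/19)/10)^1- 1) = 5160233379/355946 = 14497.24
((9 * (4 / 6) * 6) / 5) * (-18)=-648 / 5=-129.60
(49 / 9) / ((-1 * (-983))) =49 / 8847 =0.01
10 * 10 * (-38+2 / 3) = -11200 / 3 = -3733.33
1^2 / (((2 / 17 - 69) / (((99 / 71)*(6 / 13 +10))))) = -0.21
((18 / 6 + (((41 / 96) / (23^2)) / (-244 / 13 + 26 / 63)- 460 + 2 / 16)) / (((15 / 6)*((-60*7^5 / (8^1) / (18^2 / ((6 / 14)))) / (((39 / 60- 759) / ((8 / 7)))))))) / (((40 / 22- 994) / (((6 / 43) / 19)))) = 9188802408803391 / 1706929089159728000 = 0.01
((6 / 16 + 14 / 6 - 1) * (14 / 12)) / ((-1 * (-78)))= 287 / 11232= 0.03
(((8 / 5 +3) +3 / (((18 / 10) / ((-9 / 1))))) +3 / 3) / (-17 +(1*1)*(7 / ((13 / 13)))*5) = -47 / 90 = -0.52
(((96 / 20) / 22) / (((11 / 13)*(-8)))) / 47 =-39 / 56870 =-0.00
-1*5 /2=-5 /2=-2.50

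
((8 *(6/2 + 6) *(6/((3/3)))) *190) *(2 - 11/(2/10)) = -4350240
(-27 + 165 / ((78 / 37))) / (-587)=-1333 / 15262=-0.09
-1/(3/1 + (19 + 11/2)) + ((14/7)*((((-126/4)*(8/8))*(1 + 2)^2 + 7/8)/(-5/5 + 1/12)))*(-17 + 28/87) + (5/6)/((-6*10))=-1181061731/114840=-10284.41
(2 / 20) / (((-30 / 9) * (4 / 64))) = -12 / 25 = -0.48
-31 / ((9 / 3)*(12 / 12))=-31 / 3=-10.33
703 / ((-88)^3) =-703 / 681472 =-0.00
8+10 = 18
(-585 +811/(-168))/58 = -99091/9744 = -10.17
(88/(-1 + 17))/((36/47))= 517/72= 7.18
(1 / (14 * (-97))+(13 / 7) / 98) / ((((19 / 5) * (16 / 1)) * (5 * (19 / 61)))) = 18483 / 96086648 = 0.00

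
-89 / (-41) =89 / 41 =2.17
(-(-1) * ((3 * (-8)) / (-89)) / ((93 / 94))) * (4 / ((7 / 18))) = 54144 / 19313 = 2.80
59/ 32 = 1.84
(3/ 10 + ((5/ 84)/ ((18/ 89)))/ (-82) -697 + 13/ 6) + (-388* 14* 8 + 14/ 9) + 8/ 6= -27368009969/ 619920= -44147.65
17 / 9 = 1.89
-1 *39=-39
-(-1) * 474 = 474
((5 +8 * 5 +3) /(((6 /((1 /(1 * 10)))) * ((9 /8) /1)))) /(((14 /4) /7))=1.42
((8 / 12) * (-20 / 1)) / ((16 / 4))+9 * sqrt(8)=22.12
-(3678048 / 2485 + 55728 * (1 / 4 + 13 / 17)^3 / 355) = -16058075445 / 9767044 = -1644.11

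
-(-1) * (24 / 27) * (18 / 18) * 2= 16 / 9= 1.78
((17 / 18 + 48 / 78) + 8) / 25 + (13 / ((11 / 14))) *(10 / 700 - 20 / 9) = -2326183 / 64350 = -36.15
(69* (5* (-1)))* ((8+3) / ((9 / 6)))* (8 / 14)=-10120 / 7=-1445.71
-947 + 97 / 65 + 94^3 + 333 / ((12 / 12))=829971.49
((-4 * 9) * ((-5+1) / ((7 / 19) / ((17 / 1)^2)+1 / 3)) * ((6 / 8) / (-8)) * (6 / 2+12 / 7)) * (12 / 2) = -44032329 / 38584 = -1141.21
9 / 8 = 1.12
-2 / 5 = -0.40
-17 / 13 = -1.31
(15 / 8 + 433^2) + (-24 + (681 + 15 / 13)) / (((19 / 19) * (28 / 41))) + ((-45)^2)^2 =3122449949 / 728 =4289079.60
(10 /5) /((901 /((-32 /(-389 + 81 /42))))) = 896 /4882519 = 0.00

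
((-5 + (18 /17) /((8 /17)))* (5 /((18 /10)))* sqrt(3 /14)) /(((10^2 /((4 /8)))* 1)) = -11* sqrt(42) /4032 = -0.02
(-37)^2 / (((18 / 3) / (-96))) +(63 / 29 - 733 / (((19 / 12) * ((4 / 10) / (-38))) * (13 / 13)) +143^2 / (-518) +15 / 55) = 3641763201 / 165242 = 22038.97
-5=-5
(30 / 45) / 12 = 1 / 18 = 0.06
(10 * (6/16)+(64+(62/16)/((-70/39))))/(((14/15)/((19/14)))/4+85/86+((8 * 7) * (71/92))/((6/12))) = 2070636663/2765278712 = 0.75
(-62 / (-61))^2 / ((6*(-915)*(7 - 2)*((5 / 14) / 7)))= -188356 / 255353625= -0.00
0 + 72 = 72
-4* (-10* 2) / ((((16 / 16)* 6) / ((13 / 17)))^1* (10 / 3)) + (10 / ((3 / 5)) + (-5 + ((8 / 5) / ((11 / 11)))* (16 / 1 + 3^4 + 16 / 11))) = 483169 / 2805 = 172.25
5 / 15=1 / 3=0.33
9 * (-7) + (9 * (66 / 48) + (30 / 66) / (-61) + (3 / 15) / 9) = -12225407 / 241560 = -50.61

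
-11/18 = -0.61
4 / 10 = 2 / 5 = 0.40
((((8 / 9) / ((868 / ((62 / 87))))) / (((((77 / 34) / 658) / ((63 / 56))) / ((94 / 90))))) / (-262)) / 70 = -37553 / 2764342350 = -0.00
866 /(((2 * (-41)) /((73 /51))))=-31609 /2091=-15.12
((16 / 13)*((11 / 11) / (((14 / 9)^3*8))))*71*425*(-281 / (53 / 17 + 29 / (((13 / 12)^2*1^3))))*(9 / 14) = -8006.09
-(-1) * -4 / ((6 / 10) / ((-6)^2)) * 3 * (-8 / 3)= 1920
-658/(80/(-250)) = 8225/4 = 2056.25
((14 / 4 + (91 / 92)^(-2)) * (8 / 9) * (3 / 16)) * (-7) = -5.28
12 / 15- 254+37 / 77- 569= -316362 / 385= -821.72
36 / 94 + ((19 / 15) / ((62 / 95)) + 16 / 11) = 363337 / 96162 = 3.78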